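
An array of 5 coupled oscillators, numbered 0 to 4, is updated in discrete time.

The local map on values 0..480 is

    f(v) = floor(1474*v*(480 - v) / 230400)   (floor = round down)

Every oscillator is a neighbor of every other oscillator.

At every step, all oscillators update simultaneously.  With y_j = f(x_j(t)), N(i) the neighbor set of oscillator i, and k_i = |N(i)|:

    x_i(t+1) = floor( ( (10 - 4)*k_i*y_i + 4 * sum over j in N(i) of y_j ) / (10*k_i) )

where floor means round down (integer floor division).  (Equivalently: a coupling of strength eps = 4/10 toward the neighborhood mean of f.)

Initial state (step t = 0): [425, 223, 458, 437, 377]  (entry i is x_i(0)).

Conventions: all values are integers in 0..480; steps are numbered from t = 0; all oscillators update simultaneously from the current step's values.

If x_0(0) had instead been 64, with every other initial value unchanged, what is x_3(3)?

Simulating step by step:
t=0: [64, 223, 458, 437, 377]
t=1: [181, 279, 128, 156, 220]
t=2: [341, 347, 312, 329, 350]
t=3: [305, 301, 321, 312, 299]

Answer: x_3(3) = 312
Key observation: This trace re-runs the system from the modified initial state.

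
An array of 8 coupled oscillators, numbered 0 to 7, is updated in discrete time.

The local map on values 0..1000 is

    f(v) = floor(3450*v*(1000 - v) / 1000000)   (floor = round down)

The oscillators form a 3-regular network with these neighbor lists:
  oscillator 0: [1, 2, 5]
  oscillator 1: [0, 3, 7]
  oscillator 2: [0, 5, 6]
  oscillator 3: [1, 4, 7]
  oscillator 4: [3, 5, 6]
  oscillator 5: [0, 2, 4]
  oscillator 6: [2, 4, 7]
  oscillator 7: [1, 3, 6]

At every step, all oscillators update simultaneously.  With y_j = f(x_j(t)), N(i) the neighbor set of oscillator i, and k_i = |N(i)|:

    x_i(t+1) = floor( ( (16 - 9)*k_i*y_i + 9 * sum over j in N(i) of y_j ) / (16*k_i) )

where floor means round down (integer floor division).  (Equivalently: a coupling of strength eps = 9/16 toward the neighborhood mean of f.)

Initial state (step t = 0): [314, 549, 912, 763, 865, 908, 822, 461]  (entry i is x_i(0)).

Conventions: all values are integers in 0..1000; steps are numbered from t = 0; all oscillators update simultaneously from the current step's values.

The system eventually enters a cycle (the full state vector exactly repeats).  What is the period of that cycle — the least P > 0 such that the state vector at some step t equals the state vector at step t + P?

Answer: 4
Key observation: The state at step 16, [852, 852, 852, 852, 852, 852, 852, 852], reappears at step 20 — and no state repeats earlier — so the cycle the system enters has period 4.

Derivation:
t=0: [314, 549, 912, 763, 865, 908, 822, 461]
t=1: [590, 790, 408, 668, 441, 392, 508, 746]
t=2: [782, 672, 836, 723, 831, 831, 815, 698]
t=3: [579, 708, 505, 671, 529, 501, 543, 687]
t=4: [824, 751, 856, 766, 840, 857, 836, 761]
t=5: [498, 609, 447, 595, 486, 444, 491, 599]
t=6: [850, 831, 855, 834, 853, 855, 853, 833]
t=7: [442, 473, 430, 470, 439, 430, 439, 470]
t=8: [849, 857, 846, 857, 850, 846, 850, 857]
t=9: [440, 425, 445, 425, 437, 445, 437, 425]
t=10: [849, 844, 850, 843, 847, 850, 847, 843]
t=11: [443, 452, 441, 453, 447, 441, 447, 453]
t=12: [851, 853, 850, 853, 852, 850, 852, 853]
t=13: [436, 432, 437, 432, 435, 437, 435, 432]
t=14: [847, 846, 847, 846, 847, 847, 847, 846]
t=15: [447, 448, 447, 448, 447, 447, 447, 448]
t=16: [852, 852, 852, 852, 852, 852, 852, 852]
t=17: [435, 435, 435, 435, 435, 435, 435, 435]
t=18: [847, 847, 847, 847, 847, 847, 847, 847]
t=19: [447, 447, 447, 447, 447, 447, 447, 447]
t=20: [852, 852, 852, 852, 852, 852, 852, 852]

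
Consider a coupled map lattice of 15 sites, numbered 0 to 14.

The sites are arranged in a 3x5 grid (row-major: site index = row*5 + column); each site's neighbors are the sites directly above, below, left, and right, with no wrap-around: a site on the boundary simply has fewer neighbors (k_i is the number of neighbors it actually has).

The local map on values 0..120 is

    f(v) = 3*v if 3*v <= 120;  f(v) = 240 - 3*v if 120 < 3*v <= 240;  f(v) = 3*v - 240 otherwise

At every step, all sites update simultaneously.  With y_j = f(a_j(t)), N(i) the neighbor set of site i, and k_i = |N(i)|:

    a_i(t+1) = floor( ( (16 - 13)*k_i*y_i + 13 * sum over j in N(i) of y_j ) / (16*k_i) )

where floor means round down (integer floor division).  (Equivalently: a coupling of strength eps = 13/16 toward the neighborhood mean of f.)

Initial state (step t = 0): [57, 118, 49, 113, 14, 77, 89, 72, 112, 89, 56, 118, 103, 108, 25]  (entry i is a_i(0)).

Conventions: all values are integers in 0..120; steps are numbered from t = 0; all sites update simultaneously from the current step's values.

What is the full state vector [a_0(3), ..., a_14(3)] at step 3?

Answer: [75, 74, 96, 86, 84, 56, 89, 84, 93, 92, 70, 74, 102, 93, 89]

Derivation:
t=0: [57, 118, 49, 113, 14, 77, 89, 72, 112, 89, 56, 118, 103, 108, 25]
t=1: [62, 72, 81, 81, 59, 47, 58, 62, 65, 62, 63, 66, 73, 80, 59]
t=2: [60, 37, 22, 30, 34, 64, 56, 37, 30, 56, 66, 45, 29, 34, 33]
t=3: [75, 74, 96, 86, 84, 56, 89, 84, 93, 92, 70, 74, 102, 93, 89]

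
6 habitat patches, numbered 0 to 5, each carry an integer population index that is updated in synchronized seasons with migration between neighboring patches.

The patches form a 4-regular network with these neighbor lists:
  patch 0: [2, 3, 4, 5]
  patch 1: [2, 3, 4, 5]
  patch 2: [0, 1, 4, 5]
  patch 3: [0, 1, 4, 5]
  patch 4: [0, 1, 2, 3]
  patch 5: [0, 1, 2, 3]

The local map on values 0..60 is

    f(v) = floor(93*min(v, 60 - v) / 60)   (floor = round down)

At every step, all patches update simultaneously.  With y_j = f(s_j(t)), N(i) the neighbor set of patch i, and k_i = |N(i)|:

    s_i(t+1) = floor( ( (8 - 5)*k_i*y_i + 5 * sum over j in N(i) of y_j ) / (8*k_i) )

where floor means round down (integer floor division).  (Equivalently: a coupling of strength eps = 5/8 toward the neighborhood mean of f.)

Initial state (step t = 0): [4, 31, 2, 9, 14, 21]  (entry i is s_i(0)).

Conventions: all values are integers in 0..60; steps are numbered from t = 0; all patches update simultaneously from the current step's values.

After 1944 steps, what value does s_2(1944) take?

Answer: s_2(1944) = 24
Key observation: The state at step 5, [40, 40, 40, 40, 40, 40], reappears at step 13: the system is in a cycle of period 8 from step 5 on.  Therefore the state at step 1944 equals the state at step 5 + ((1944 - 5) mod 8) = 8, which is [24, 24, 24, 24, 24, 24].

Derivation:
t=0: [4, 31, 2, 9, 14, 21]
t=1: [13, 27, 17, 20, 18, 22]
t=2: [25, 33, 28, 30, 28, 31]
t=3: [41, 42, 42, 43, 42, 42]
t=4: [27, 26, 27, 26, 27, 27]
t=5: [40, 40, 40, 40, 40, 40]
t=6: [31, 31, 31, 31, 31, 31]
t=7: [44, 44, 44, 44, 44, 44]
t=8: [24, 24, 24, 24, 24, 24]
t=9: [37, 37, 37, 37, 37, 37]
t=10: [35, 35, 35, 35, 35, 35]
t=11: [38, 38, 38, 38, 38, 38]
t=12: [34, 34, 34, 34, 34, 34]
t=13: [40, 40, 40, 40, 40, 40]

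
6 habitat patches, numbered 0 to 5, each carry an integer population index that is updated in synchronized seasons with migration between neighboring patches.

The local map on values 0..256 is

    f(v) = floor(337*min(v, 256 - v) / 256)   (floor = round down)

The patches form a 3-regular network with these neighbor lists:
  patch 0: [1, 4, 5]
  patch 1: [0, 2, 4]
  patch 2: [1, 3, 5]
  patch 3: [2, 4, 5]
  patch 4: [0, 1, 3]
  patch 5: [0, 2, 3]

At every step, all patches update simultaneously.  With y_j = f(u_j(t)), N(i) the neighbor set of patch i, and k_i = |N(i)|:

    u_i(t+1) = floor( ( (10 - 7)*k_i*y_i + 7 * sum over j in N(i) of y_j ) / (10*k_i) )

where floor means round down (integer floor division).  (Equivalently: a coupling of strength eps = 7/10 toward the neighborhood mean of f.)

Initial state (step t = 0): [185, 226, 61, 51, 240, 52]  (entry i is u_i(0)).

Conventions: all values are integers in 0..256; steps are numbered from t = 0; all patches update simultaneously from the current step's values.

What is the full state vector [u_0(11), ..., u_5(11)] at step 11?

Simulating step by step:
t=0: [185, 226, 61, 51, 240, 52]
t=1: [57, 56, 64, 59, 52, 76]
t=2: [78, 74, 83, 81, 72, 85]
t=3: [101, 100, 105, 105, 99, 107]
t=4: [133, 132, 136, 136, 132, 137]
t=5: [160, 161, 158, 158, 161, 157]
t=6: [126, 126, 128, 128, 126, 128]
t=7: [165, 165, 167, 167, 165, 167]
t=8: [118, 118, 117, 117, 118, 117]
t=9: [154, 154, 154, 154, 154, 154]
t=10: [134, 134, 134, 134, 134, 134]
t=11: [160, 160, 160, 160, 160, 160]

Answer: [160, 160, 160, 160, 160, 160]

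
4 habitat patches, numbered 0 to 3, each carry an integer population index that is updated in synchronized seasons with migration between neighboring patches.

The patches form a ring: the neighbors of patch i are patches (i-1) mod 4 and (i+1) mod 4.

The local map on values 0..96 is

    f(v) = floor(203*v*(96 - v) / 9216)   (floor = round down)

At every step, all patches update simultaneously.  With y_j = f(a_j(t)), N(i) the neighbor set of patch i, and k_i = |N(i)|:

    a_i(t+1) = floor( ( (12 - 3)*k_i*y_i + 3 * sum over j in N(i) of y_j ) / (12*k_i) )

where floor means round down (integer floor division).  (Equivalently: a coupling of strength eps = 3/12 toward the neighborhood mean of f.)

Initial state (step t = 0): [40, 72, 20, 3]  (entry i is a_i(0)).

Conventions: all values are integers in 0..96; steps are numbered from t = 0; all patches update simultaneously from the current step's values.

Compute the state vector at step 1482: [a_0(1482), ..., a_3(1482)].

Answer: [50, 50, 50, 50]
Key observation: The state at step 4, [50, 50, 50, 50], reappears at step 5: the system is in a cycle of period 1 from step 4 on.  Therefore the state at step 1482 equals the state at step 4 + ((1482 - 4) mod 1) = 4, which is [50, 50, 50, 50].

Derivation:
t=0: [40, 72, 20, 3]
t=1: [42, 38, 30, 14]
t=2: [45, 47, 41, 30]
t=3: [49, 49, 48, 44]
t=4: [50, 50, 50, 50]
t=5: [50, 50, 50, 50]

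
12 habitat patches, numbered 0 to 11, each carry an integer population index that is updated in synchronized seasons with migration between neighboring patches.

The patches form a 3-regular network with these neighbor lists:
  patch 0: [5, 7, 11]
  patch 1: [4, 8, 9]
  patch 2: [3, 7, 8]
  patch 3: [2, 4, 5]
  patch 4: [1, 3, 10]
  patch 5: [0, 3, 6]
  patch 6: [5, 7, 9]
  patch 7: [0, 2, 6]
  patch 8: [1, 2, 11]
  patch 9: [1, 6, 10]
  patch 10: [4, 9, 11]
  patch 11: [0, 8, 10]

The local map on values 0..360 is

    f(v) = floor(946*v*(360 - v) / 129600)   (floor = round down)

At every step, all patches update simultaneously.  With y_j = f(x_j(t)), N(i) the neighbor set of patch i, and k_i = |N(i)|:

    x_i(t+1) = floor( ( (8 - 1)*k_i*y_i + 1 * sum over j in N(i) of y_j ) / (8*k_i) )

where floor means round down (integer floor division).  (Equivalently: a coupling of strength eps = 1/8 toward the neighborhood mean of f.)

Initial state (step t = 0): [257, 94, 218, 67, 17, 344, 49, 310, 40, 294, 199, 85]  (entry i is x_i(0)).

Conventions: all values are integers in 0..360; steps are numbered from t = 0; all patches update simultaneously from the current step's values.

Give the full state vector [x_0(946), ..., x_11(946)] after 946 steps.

Simulating step by step:
t=0: [257, 94, 218, 67, 17, 344, 49, 310, 40, 294, 199, 85]
t=1: [182, 170, 211, 137, 60, 53, 109, 120, 105, 145, 218, 170]
t=2: [229, 228, 226, 215, 143, 130, 197, 211, 199, 226, 221, 232]
t=3: [218, 219, 222, 226, 225, 219, 232, 228, 231, 221, 223, 217]
t=4: [224, 224, 222, 221, 221, 224, 216, 219, 217, 223, 223, 225]
t=5: [222, 222, 223, 223, 223, 222, 226, 224, 225, 223, 222, 221]
t=6: [223, 222, 222, 223, 223, 222, 221, 222, 221, 222, 223, 223]
t=7: [223, 223, 223, 223, 223, 223, 223, 223, 223, 223, 223, 223]
t=8: [223, 223, 223, 223, 223, 223, 223, 223, 223, 223, 223, 223]

Answer: [223, 223, 223, 223, 223, 223, 223, 223, 223, 223, 223, 223]
Key observation: The state at step 7, [223, 223, 223, 223, 223, 223, 223, 223, 223, 223, 223, 223], reappears at step 8: the system is in a cycle of period 1 from step 7 on.  Therefore the state at step 946 equals the state at step 7 + ((946 - 7) mod 1) = 7, which is [223, 223, 223, 223, 223, 223, 223, 223, 223, 223, 223, 223].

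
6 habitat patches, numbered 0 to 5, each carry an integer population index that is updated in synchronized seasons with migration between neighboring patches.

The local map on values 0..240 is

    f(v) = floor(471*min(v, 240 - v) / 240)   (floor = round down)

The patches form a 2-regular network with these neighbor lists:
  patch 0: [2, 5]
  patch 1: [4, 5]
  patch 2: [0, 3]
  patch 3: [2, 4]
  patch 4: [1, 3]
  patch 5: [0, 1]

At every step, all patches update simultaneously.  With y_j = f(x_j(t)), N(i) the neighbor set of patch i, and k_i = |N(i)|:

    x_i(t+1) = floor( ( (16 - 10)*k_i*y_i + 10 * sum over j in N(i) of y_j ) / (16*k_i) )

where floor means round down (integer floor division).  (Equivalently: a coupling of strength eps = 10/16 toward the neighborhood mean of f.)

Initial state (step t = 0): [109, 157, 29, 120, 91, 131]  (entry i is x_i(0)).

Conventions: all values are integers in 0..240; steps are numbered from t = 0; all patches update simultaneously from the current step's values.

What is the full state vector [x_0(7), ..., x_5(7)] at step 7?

Answer: [75, 39, 84, 73, 48, 50]

Derivation:
t=0: [109, 157, 29, 120, 91, 131]
t=1: [163, 182, 161, 161, 190, 197]
t=2: [131, 99, 153, 137, 120, 114]
t=3: [202, 215, 193, 202, 211, 210]
t=4: [74, 54, 80, 74, 59, 60]
t=5: [140, 111, 149, 139, 121, 122]
t=6: [201, 226, 189, 202, 217, 215]
t=7: [75, 39, 84, 73, 48, 50]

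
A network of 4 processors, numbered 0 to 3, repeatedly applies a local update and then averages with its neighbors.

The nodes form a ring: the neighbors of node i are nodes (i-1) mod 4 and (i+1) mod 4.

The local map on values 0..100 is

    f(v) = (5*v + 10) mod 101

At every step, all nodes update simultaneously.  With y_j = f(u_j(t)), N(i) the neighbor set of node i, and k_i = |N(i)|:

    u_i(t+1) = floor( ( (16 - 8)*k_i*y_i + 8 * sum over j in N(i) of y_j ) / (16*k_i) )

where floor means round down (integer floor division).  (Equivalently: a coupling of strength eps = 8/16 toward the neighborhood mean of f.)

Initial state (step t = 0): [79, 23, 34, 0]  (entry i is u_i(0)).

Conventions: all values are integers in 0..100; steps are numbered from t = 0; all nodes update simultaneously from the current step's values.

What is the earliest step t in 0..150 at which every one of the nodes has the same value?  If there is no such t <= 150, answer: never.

Answer: 34
Key observation: Synchronization is absorbing here: once all nodes are equal they stay equal, and step 34 is the first all-equal step.

Derivation:
t=0: [79, 23, 34, 0]  (not all equal)
t=1: [9, 32, 48, 25]  (not all equal)
t=2: [53, 60, 49, 42]  (not all equal)
t=3: [42, 35, 32, 40]  (not all equal)
t=4: [32, 63, 57, 25]  (not all equal)
t=5: [48, 51, 60, 57]  (not all equal)
t=6: [63, 45, 42, 60]  (not all equal)
t=7: [21, 26, 19, 13]  (not all equal)
t=8: [35, 24, 30, 42]  (not all equal)
t=9: [53, 50, 41, 44]  (not all equal)
t=10: [58, 50, 28, 35]  (not all equal)
t=11: [84, 65, 60, 78]  (not all equal)
t=12: [45, 24, 35, 56]  (not all equal)
t=13: [45, 43, 71, 73]  (not all equal)
t=14: [40, 35, 54, 59]  (not all equal)
t=15: [25, 63, 60, 22]  (not all equal)
t=16: [27, 21, 13, 19]  (not all equal)
t=17: [26, 36, 42, 31]  (not all equal)
t=18: [57, 58, 47, 46]  (not all equal)
t=19: [80, 83, 55, 53]  (not all equal)
t=20: [26, 32, 65, 58]  (not all equal)
t=21: [61, 52, 57, 66]  (not all equal)
t=22: [32, 60, 72, 44]  (not all equal)
t=23: [43, 37, 42, 48]  (not all equal)
t=24: [47, 57, 44, 34]  (not all equal)
t=25: [64, 64, 57, 57]  (not all equal)
t=26: [43, 43, 76, 76]  (not all equal)
t=27: [39, 39, 71, 71]  (not all equal)
t=28: [17, 17, 47, 47]  (not all equal)
t=29: [82, 82, 56, 56]  (not all equal)
t=30: [34, 34, 70, 70]  (not all equal)
t=31: [73, 73, 62, 62]  (not all equal)
t=32: [58, 58, 30, 30]  (not all equal)
t=33: [88, 88, 68, 68]  (not all equal)
t=34: [46, 46, 46, 46]  (all equal)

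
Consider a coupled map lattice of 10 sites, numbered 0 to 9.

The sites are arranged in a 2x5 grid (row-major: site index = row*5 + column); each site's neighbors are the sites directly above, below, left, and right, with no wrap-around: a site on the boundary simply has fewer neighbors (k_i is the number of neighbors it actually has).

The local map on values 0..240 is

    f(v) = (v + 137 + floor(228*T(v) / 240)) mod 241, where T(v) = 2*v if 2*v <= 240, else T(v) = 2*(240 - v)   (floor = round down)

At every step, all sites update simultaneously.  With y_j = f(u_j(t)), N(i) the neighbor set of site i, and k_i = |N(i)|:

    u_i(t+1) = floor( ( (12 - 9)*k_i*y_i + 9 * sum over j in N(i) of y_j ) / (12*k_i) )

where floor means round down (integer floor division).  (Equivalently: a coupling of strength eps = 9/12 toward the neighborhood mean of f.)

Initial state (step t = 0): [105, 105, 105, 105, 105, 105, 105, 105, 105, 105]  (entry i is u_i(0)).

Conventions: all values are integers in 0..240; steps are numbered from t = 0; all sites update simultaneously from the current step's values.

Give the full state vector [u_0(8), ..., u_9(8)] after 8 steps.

Simulating step by step:
t=0: [105, 105, 105, 105, 105, 105, 105, 105, 105, 105]
t=1: [200, 200, 200, 200, 200, 200, 200, 200, 200, 200]
t=2: [172, 172, 172, 172, 172, 172, 172, 172, 172, 172]
t=3: [197, 197, 197, 197, 197, 197, 197, 197, 197, 197]
t=4: [174, 174, 174, 174, 174, 174, 174, 174, 174, 174]
t=5: [195, 195, 195, 195, 195, 195, 195, 195, 195, 195]
t=6: [176, 176, 176, 176, 176, 176, 176, 176, 176, 176]
t=7: [193, 193, 193, 193, 193, 193, 193, 193, 193, 193]
t=8: [178, 178, 178, 178, 178, 178, 178, 178, 178, 178]

Answer: [178, 178, 178, 178, 178, 178, 178, 178, 178, 178]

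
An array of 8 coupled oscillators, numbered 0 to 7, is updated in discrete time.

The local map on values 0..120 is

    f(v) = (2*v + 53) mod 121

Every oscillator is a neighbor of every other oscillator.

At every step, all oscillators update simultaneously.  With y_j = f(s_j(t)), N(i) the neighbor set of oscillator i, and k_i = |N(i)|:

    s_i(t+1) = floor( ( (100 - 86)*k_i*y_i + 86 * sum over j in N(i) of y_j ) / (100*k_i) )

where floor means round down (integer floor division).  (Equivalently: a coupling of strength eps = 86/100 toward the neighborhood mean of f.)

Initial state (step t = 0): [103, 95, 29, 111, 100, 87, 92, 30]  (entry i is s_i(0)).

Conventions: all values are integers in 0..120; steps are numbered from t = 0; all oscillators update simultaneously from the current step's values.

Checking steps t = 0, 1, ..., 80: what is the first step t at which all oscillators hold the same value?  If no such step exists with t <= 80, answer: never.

Simulating step by step:
t=0: [103, 95, 29, 111, 100, 87, 92, 30]  (not all equal)
t=1: [62, 62, 64, 62, 62, 64, 64, 64]  (not all equal)
t=2: [57, 57, 58, 57, 57, 58, 58, 58]  (not all equal)
t=3: [46, 46, 47, 46, 46, 47, 47, 47]  (not all equal)
t=4: [24, 24, 25, 24, 24, 25, 25, 25]  (not all equal)
t=5: [101, 101, 102, 101, 101, 102, 102, 102]  (not all equal)
t=6: [13, 13, 14, 13, 13, 14, 14, 14]  (not all equal)
t=7: [79, 79, 80, 79, 79, 80, 80, 80]  (not all equal)
t=8: [90, 90, 91, 90, 90, 91, 91, 91]  (not all equal)
t=9: [112, 112, 113, 112, 112, 113, 113, 113]  (not all equal)
t=10: [35, 35, 36, 35, 35, 36, 36, 36]  (not all equal)
t=11: [2, 2, 3, 2, 2, 3, 3, 3]  (not all equal)
t=12: [57, 57, 58, 57, 57, 58, 58, 58]  (not all equal)

Answer: never
Key observation: The state at step 2 reappears at step 12 — the system is in a cycle of period 10 from step 2 on.  No step 0..12 is synchronized, and the cycle repeats forever, so no step up to 80 (or ever) has all oscillators equal.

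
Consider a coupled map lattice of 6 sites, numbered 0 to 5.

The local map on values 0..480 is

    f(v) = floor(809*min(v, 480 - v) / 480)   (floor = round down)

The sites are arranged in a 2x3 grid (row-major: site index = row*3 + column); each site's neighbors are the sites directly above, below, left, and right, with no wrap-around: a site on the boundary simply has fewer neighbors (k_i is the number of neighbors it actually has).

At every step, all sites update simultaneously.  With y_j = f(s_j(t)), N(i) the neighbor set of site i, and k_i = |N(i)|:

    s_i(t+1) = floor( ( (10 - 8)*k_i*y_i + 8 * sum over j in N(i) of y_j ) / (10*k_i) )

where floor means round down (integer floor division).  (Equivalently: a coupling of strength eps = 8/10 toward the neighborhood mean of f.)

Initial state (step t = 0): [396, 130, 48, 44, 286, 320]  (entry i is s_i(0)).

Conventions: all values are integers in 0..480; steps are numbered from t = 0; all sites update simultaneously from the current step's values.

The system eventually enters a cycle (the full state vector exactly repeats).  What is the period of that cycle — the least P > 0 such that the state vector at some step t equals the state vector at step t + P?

Answer: 10
Key observation: The state at step 39, [352, 345, 337, 352, 345, 337], reappears at step 49 — and no state repeats earlier — so the cycle the system enters has period 10.

Derivation:
t=0: [396, 130, 48, 44, 286, 320]
t=1: [145, 189, 211, 201, 215, 216]
t=2: [311, 319, 343, 310, 344, 359]
t=3: [279, 252, 235, 262, 248, 224]
t=4: [368, 376, 383, 365, 379, 390]
t=5: [184, 173, 163, 181, 172, 163]
t=6: [300, 291, 280, 300, 289, 280]
t=7: [309, 319, 329, 310, 319, 330]
t=8: [280, 271, 260, 280, 269, 260]
t=9: [343, 353, 362, 344, 353, 364]
t=10: [223, 214, 203, 223, 212, 203]
t=11: [369, 358, 349, 367, 358, 348]
t=12: [195, 204, 214, 194, 205, 214]
t=13: [333, 344, 353, 334, 343, 354]
t=14: [239, 230, 219, 240, 229, 220]
t=15: [396, 385, 376, 395, 386, 375]
t=16: [149, 158, 169, 148, 159, 168]
t=17: [256, 267, 276, 257, 266, 277]
t=18: [368, 359, 348, 369, 358, 349]
t=19: [193, 204, 213, 194, 203, 214]
t=20: [332, 341, 352, 332, 342, 352]
t=21: [243, 232, 222, 242, 232, 221]
t=22: [396, 388, 380, 396, 388, 380]
t=23: [146, 154, 162, 146, 154, 162]
t=24: [251, 259, 267, 251, 259, 267]
t=25: [379, 371, 363, 379, 371, 363]
t=26: [175, 183, 191, 175, 183, 191]
t=27: [299, 307, 315, 299, 307, 315]
t=28: [299, 291, 283, 299, 291, 283]
t=29: [310, 318, 326, 310, 318, 326]
t=30: [280, 272, 264, 280, 272, 264]
t=31: [342, 350, 358, 342, 350, 358]
t=32: [226, 218, 210, 226, 218, 210]
t=33: [374, 366, 358, 374, 366, 358]
t=34: [183, 191, 199, 183, 191, 199]
t=35: [313, 321, 329, 313, 321, 329]
t=36: [275, 267, 259, 275, 267, 259]
t=37: [350, 358, 366, 350, 358, 366]
t=38: [213, 205, 197, 213, 205, 197]
t=39: [352, 345, 337, 352, 345, 337]
t=40: [219, 227, 235, 219, 227, 235]
t=41: [374, 382, 390, 374, 382, 390]
t=42: [172, 164, 156, 172, 164, 156]
t=43: [283, 275, 267, 283, 275, 267]
t=44: [337, 345, 352, 337, 345, 352]
t=45: [235, 227, 219, 235, 227, 219]
t=46: [390, 382, 374, 390, 382, 374]
t=47: [156, 164, 172, 156, 164, 172]
t=48: [267, 275, 283, 267, 275, 283]
t=49: [352, 345, 337, 352, 345, 337]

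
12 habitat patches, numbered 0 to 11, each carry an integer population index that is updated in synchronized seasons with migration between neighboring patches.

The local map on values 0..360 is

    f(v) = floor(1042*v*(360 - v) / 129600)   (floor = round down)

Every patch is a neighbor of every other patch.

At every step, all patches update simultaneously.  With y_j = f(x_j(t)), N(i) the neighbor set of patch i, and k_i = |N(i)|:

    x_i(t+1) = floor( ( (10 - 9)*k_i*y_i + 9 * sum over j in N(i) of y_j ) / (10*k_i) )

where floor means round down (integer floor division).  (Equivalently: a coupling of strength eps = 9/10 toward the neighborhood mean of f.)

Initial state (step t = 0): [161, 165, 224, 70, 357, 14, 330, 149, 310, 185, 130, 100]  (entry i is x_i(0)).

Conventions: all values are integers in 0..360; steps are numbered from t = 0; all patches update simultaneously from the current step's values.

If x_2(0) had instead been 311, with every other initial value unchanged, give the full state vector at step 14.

Answer: [240, 240, 240, 240, 240, 240, 240, 240, 240, 240, 240, 240]
Key observation: This trace re-runs the system from the modified initial state.

Derivation:
t=0: [161, 165, 311, 70, 357, 14, 330, 149, 310, 185, 130, 100]
t=1: [169, 169, 166, 167, 164, 165, 165, 169, 166, 169, 168, 168]
t=2: [258, 258, 258, 258, 258, 258, 258, 258, 258, 258, 258, 258]
t=3: [211, 211, 211, 211, 211, 211, 211, 211, 211, 211, 211, 211]
t=4: [252, 252, 252, 252, 252, 252, 252, 252, 252, 252, 252, 252]
t=5: [218, 218, 218, 218, 218, 218, 218, 218, 218, 218, 218, 218]
t=6: [248, 248, 248, 248, 248, 248, 248, 248, 248, 248, 248, 248]
t=7: [223, 223, 223, 223, 223, 223, 223, 223, 223, 223, 223, 223]
t=8: [245, 245, 245, 245, 245, 245, 245, 245, 245, 245, 245, 245]
t=9: [226, 226, 226, 226, 226, 226, 226, 226, 226, 226, 226, 226]
t=10: [243, 243, 243, 243, 243, 243, 243, 243, 243, 243, 243, 243]
t=11: [228, 228, 228, 228, 228, 228, 228, 228, 228, 228, 228, 228]
t=12: [241, 241, 241, 241, 241, 241, 241, 241, 241, 241, 241, 241]
t=13: [230, 230, 230, 230, 230, 230, 230, 230, 230, 230, 230, 230]
t=14: [240, 240, 240, 240, 240, 240, 240, 240, 240, 240, 240, 240]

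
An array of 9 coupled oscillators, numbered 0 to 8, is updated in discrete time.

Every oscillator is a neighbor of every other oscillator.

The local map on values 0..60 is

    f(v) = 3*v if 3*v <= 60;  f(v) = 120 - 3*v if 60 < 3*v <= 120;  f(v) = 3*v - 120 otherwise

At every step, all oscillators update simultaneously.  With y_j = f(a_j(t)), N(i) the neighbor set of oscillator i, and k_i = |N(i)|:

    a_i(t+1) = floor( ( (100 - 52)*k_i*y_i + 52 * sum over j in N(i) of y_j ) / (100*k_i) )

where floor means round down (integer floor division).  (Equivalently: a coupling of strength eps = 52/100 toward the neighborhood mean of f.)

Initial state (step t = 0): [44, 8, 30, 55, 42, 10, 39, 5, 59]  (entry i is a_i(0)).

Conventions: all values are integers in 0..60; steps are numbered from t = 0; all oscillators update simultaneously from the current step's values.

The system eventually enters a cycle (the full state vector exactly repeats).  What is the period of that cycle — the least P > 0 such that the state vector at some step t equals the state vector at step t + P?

Answer: 4
Key observation: The state at step 32, [19, 19, 19, 16, 19, 19, 19, 16, 19], reappears at step 36 — and no state repeats earlier — so the cycle the system enters has period 4.

Derivation:
t=0: [44, 8, 30, 55, 42, 10, 39, 5, 59]
t=1: [19, 24, 26, 33, 16, 26, 15, 20, 38]
t=2: [47, 43, 41, 32, 43, 41, 42, 48, 26]
t=3: [17, 12, 10, 19, 12, 10, 11, 19, 26]
t=4: [45, 39, 36, 47, 39, 36, 37, 47, 41]
t=5: [12, 7, 11, 15, 7, 11, 10, 15, 7]
t=6: [33, 27, 32, 37, 27, 32, 30, 37, 27]
t=7: [23, 31, 25, 18, 31, 25, 27, 18, 31]
t=8: [45, 35, 42, 46, 35, 42, 40, 46, 35]
t=9: [13, 13, 9, 14, 13, 9, 7, 14, 13]
t=10: [36, 36, 31, 37, 36, 31, 29, 37, 36]
t=11: [14, 14, 21, 13, 14, 21, 23, 13, 14]
t=12: [44, 44, 50, 42, 44, 50, 47, 42, 44]
t=13: [14, 14, 21, 11, 14, 21, 17, 11, 14]
t=14: [43, 43, 49, 39, 43, 49, 47, 39, 43]
t=15: [11, 11, 18, 8, 11, 18, 16, 8, 11]
t=16: [35, 35, 44, 31, 35, 44, 41, 31, 35]
t=17: [15, 15, 14, 20, 15, 14, 10, 20, 15]
t=18: [45, 45, 44, 51, 45, 44, 39, 51, 45]
t=19: [16, 16, 14, 23, 16, 14, 11, 23, 16]
t=20: [46, 46, 44, 47, 46, 44, 40, 47, 46]
t=21: [16, 16, 13, 17, 16, 13, 8, 17, 16]
t=22: [45, 45, 41, 46, 45, 41, 35, 46, 45]
t=23: [13, 13, 8, 15, 13, 8, 13, 15, 13]
t=24: [37, 37, 31, 40, 37, 31, 37, 40, 37]
t=25: [10, 10, 17, 6, 10, 17, 10, 6, 10]
t=26: [31, 31, 39, 26, 31, 39, 31, 26, 31]
t=27: [25, 25, 15, 32, 25, 15, 25, 32, 25]
t=28: [42, 42, 42, 33, 42, 42, 42, 33, 42]
t=29: [7, 7, 7, 14, 7, 7, 7, 14, 7]
t=30: [23, 23, 23, 32, 23, 23, 23, 32, 23]
t=31: [47, 47, 47, 36, 47, 47, 47, 36, 47]
t=32: [19, 19, 19, 16, 19, 19, 19, 16, 19]
t=33: [55, 55, 55, 52, 55, 55, 55, 52, 55]
t=34: [43, 43, 43, 40, 43, 43, 43, 40, 43]
t=35: [7, 7, 7, 4, 7, 7, 7, 4, 7]
t=36: [19, 19, 19, 16, 19, 19, 19, 16, 19]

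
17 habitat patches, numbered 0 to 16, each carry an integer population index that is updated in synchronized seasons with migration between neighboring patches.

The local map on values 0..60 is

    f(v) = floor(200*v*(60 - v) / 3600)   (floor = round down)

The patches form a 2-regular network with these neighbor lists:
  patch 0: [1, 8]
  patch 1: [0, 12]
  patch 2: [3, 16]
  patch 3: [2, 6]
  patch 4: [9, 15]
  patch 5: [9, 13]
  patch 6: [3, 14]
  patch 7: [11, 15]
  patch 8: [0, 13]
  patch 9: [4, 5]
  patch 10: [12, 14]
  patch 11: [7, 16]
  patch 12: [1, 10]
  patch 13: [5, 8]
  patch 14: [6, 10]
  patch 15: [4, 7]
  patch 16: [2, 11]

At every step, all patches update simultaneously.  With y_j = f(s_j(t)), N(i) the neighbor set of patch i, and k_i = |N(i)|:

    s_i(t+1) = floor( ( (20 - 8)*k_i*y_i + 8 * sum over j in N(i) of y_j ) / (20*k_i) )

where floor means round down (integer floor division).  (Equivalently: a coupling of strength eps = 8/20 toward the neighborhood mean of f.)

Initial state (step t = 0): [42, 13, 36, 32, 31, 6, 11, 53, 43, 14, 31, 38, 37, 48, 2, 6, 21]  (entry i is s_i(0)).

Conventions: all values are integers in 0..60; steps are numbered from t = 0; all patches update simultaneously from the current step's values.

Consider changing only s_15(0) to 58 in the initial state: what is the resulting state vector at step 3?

Simulating step by step:
t=0: [42, 13, 36, 32, 31, 6, 11, 53, 43, 14, 31, 38, 37, 48, 2, 58, 21]
t=1: [39, 37, 47, 44, 37, 24, 28, 22, 38, 34, 40, 40, 44, 30, 19, 17, 45]
t=2: [45, 45, 35, 39, 46, 48, 45, 44, 46, 48, 42, 43, 41, 48, 44, 42, 37]
t=3: [36, 38, 47, 44, 35, 32, 39, 39, 34, 32, 41, 41, 41, 32, 39, 40, 45]

Answer: [36, 38, 47, 44, 35, 32, 39, 39, 34, 32, 41, 41, 41, 32, 39, 40, 45]
Key observation: This trace re-runs the system from the modified initial state.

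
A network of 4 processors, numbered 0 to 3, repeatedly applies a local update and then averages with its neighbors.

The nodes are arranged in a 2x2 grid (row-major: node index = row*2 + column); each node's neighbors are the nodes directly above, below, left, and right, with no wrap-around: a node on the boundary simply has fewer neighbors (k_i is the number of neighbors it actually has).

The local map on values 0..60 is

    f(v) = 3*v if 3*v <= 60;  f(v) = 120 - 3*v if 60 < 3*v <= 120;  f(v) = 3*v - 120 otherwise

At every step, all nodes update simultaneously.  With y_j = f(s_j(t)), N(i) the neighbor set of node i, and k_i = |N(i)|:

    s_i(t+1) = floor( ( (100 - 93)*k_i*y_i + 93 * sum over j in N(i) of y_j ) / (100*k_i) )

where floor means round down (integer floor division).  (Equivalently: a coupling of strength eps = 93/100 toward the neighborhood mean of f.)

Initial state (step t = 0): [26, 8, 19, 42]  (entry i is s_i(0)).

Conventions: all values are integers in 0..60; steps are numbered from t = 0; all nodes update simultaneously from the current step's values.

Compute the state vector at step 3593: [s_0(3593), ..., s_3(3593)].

Simulating step by step:
t=0: [26, 8, 19, 42]
t=1: [40, 24, 26, 38]
t=2: [41, 6, 5, 42]
t=3: [15, 5, 5, 15]
t=4: [17, 42, 42, 17]
t=5: [9, 47, 47, 9]
t=6: [21, 26, 26, 21]
t=7: [43, 55, 55, 43]
t=8: [42, 11, 11, 42]
t=9: [31, 7, 7, 31]
t=10: [21, 26, 26, 21]

Answer: [31, 7, 7, 31]
Key observation: The state at step 6, [21, 26, 26, 21], reappears at step 10: the system is in a cycle of period 4 from step 6 on.  Therefore the state at step 3593 equals the state at step 6 + ((3593 - 6) mod 4) = 9, which is [31, 7, 7, 31].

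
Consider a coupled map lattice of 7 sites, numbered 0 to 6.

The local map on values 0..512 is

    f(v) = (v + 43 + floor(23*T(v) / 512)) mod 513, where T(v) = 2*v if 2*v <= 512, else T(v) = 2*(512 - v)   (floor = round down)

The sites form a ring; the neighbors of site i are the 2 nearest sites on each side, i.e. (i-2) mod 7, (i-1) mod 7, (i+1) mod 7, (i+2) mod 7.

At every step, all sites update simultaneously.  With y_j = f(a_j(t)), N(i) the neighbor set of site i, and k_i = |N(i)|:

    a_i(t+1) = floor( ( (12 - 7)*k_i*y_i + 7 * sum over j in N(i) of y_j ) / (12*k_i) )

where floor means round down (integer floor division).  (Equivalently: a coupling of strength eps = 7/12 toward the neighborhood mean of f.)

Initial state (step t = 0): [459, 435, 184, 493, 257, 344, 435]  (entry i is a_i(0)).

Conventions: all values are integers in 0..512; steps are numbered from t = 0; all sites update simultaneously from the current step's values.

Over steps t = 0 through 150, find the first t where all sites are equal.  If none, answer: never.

Answer: 12
Key observation: Synchronization is absorbing here: once all sites are equal they stay equal, and step 12 is the first all-equal step.

Derivation:
t=0: [459, 435, 184, 493, 257, 344, 435]  (not all equal)
t=1: [446, 384, 296, 221, 302, 362, 451]  (not all equal)
t=2: [455, 420, 379, 347, 378, 413, 457]  (not all equal)
t=3: [482, 465, 444, 430, 443, 462, 482]  (not all equal)
t=4: [228, 359, 423, 492, 423, 357, 228]  (not all equal)
t=5: [353, 330, 372, 268, 372, 329, 353]  (not all equal)
t=6: [406, 392, 405, 376, 404, 391, 406]  (not all equal)
t=7: [453, 448, 451, 442, 451, 447, 453]  (not all equal)
t=8: [499, 497, 497, 494, 497, 496, 499]  (not all equal)
t=9: [28, 28, 27, 26, 27, 27, 28]  (not all equal)
t=10: [72, 72, 72, 71, 72, 72, 72]  (not all equal)
t=11: [121, 120, 120, 120, 120, 120, 121]  (not all equal)
t=12: [173, 173, 173, 173, 173, 173, 173]  (all equal)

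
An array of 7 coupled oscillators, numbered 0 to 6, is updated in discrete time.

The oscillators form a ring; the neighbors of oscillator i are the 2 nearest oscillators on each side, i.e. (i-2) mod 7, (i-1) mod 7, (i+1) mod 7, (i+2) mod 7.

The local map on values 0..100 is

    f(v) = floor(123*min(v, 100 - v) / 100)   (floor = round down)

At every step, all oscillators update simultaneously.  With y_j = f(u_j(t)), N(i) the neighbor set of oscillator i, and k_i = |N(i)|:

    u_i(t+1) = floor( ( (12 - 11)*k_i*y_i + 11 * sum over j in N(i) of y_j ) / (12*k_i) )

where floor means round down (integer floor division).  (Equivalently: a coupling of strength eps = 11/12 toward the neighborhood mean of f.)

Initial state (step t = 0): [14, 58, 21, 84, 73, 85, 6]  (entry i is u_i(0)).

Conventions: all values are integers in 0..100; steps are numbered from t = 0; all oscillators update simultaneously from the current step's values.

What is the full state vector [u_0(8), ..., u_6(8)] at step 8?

Answer: [61, 61, 61, 61, 61, 61, 61]

Derivation:
t=0: [14, 58, 21, 84, 73, 85, 6]
t=1: [24, 19, 29, 30, 18, 18, 27]
t=2: [28, 32, 28, 26, 30, 29, 24]
t=3: [34, 32, 34, 35, 32, 32, 35]
t=4: [40, 41, 40, 39, 41, 41, 39]
t=5: [49, 48, 49, 49, 48, 48, 49]
t=6: [59, 59, 59, 59, 59, 59, 59]
t=7: [50, 50, 50, 50, 50, 50, 50]
t=8: [61, 61, 61, 61, 61, 61, 61]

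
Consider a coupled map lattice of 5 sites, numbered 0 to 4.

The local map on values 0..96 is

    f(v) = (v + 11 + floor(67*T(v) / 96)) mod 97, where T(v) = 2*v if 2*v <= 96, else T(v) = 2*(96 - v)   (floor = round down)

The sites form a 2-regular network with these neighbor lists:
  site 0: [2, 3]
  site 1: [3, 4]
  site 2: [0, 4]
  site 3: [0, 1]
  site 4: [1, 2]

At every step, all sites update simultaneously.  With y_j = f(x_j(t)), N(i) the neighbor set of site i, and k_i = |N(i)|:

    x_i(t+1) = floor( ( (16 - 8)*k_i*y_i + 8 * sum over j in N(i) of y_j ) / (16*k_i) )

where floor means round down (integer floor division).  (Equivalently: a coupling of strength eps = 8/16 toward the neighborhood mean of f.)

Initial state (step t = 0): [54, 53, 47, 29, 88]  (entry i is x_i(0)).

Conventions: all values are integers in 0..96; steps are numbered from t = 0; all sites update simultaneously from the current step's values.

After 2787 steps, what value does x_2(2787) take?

Simulating step by step:
t=0: [54, 53, 47, 29, 88]
t=1: [39, 36, 22, 53, 19]
t=2: [26, 20, 47, 15, 43]
t=3: [54, 44, 35, 55, 29]
t=4: [43, 36, 73, 24, 68]
t=5: [30, 22, 19, 38, 15]
t=6: [56, 44, 60, 38, 52]
t=7: [19, 17, 25, 13, 24]
t=8: [56, 53, 66, 47, 64]
t=9: [24, 25, 22, 26, 23]
t=10: [68, 69, 65, 71, 66]
t=11: [20, 20, 21, 19, 21]
t=12: [58, 58, 60, 57, 60]
t=13: [24, 24, 24, 25, 24]
t=14: [68, 68, 68, 69, 68]
t=15: [20, 20, 21, 20, 21]
t=16: [58, 58, 60, 58, 60]
t=17: [24, 24, 24, 25, 24]

Answer: x_2(2787) = 21
Key observation: The state at step 13, [24, 24, 24, 25, 24], reappears at step 17: the system is in a cycle of period 4 from step 13 on.  Therefore the state at step 2787 equals the state at step 13 + ((2787 - 13) mod 4) = 15, which is [20, 20, 21, 20, 21].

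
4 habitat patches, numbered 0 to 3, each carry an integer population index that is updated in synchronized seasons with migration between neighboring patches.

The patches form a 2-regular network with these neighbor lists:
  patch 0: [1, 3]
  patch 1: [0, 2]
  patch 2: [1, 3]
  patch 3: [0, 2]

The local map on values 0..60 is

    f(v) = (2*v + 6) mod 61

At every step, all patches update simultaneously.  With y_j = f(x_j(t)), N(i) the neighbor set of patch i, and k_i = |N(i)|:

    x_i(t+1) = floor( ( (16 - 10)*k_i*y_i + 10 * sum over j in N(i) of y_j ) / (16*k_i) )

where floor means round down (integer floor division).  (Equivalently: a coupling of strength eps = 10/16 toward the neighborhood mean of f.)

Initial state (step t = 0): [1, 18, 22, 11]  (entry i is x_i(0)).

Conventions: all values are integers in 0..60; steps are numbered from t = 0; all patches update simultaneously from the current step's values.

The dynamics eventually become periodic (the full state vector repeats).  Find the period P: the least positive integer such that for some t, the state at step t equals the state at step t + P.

Simulating step by step:
t=0: [1, 18, 22, 11]
t=1: [24, 33, 40, 28]
t=2: [24, 28, 13, 25]
t=3: [38, 27, 29, 47]
t=4: [38, 30, 32, 22]
t=5: [25, 11, 20, 28]
t=6: [30, 42, 26, 32]
t=7: [13, 30, 33, 23]
t=8: [29, 15, 21, 32]
t=9: [15, 29, 32, 19]
t=10: [28, 15, 18, 30]
t=11: [13, 26, 28, 15]
t=12: [41, 32, 29, 23]
t=13: [29, 12, 20, 28]
t=14: [10, 26, 26, 15]
t=15: [39, 48, 51, 39]
t=16: [28, 37, 37, 30]
t=17: [7, 13, 14, 8]
t=18: [24, 28, 29, 25]
t=19: [38, 18, 18, 38]
t=20: [27, 35, 35, 27]
t=21: [45, 29, 29, 45]
t=22: [25, 13, 13, 25]
t=23: [48, 39, 39, 48]
t=24: [35, 28, 28, 35]
t=25: [10, 5, 5, 10]
t=26: [22, 19, 19, 22]
t=27: [48, 45, 45, 48]
t=28: [39, 36, 36, 39]
t=29: [21, 18, 18, 21]
t=30: [46, 43, 43, 46]
t=31: [35, 32, 32, 35]
t=32: [13, 10, 10, 13]
t=33: [30, 27, 27, 30]
t=34: [22, 42, 42, 22]
t=35: [43, 35, 35, 43]
t=36: [26, 20, 20, 26]
t=37: [54, 49, 49, 54]
t=38: [49, 46, 46, 49]
t=39: [41, 38, 38, 41]
t=40: [25, 22, 22, 25]
t=41: [54, 51, 51, 54]
t=42: [51, 48, 48, 51]
t=43: [45, 42, 42, 45]
t=44: [33, 30, 30, 33]
t=45: [9, 6, 6, 9]
t=46: [22, 19, 19, 22]

Answer: 20
Key observation: The state at step 26, [22, 19, 19, 22], reappears at step 46 — and no state repeats earlier — so the cycle the system enters has period 20.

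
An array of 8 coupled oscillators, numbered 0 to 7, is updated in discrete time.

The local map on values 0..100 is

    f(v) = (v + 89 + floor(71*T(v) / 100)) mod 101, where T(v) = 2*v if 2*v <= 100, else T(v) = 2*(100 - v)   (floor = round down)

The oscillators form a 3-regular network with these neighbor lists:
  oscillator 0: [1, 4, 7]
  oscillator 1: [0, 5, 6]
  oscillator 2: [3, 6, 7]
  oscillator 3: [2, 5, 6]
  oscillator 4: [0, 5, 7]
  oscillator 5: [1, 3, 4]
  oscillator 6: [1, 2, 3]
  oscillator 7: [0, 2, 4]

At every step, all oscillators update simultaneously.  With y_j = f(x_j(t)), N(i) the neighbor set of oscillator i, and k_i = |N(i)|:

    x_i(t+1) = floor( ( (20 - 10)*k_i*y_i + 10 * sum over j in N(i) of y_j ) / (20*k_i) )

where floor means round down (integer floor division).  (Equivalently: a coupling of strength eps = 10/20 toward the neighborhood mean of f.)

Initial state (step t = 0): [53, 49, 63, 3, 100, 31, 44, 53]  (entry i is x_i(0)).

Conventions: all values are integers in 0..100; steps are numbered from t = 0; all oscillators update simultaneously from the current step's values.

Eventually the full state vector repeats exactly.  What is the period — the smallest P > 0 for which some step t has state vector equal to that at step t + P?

Answer: 2
Key observation: The state at step 15, [31, 77, 76, 92, 57, 92, 90, 31], reappears at step 17 — and no state repeats earlier — so the cycle the system enters has period 2.

Derivation:
t=0: [53, 49, 63, 3, 100, 31, 44, 53]
t=1: [19, 29, 33, 74, 56, 63, 64, 19]
t=2: [32, 35, 55, 60, 13, 27, 38, 34]
t=3: [59, 68, 27, 24, 40, 42, 52, 49]
t=4: [16, 16, 36, 47, 58, 66, 20, 26]
t=5: [26, 23, 51, 18, 14, 5, 34, 42]
t=6: [50, 41, 35, 28, 33, 15, 48, 57]
t=7: [30, 49, 46, 44, 39, 46, 37, 27]
t=8: [53, 41, 86, 92, 76, 79, 71, 66]
t=9: [34, 77, 78, 93, 66, 94, 95, 33]
t=10: [62, 90, 89, 91, 38, 76, 92, 61]
t=11: [30, 77, 76, 92, 56, 92, 91, 30]
t=12: [57, 88, 89, 92, 37, 77, 93, 57]
t=13: [31, 78, 77, 92, 56, 92, 91, 31]
t=14: [59, 89, 89, 92, 38, 77, 93, 59]
t=15: [31, 77, 76, 92, 57, 92, 90, 31]
t=16: [59, 89, 90, 92, 38, 77, 93, 59]
t=17: [31, 77, 76, 92, 57, 92, 90, 31]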